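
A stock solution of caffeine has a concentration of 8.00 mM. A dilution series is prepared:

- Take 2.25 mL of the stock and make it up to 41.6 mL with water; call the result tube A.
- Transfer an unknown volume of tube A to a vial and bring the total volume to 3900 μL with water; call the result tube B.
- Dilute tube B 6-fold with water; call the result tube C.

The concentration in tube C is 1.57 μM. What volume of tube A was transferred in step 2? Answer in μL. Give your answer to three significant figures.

84.9 μL

Step 1: 2.25 mL brought to 41.6 mL → factor 41.6/2.25 = 18.489
Step 2: v brought to 3900 μL → factor = 3900 μL/v
Step 3: 6-fold → factor 6
Product of known-step factors = 110.93
Overall factor = 8.00 mM / (1.57 μM) = 5095.5
Step-2 factor = 5095.5 / 110.93 = 45.933
v = 3900 μL / 45.933 = 84.9 μL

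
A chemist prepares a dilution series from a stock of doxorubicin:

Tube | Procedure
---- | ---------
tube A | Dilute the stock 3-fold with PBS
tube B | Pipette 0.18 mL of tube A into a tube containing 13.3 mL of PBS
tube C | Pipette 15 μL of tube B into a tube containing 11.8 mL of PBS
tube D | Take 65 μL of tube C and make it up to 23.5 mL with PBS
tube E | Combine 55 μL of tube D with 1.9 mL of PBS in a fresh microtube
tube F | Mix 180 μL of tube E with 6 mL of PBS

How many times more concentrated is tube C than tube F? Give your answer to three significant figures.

4.41 × 10^5

Step 1: 3-fold → factor 3
Step 2: 0.18 mL + 13.3 mL = 13.48 mL total → factor 13.48/0.18 = 74.889
Step 3: 15 μL + 11.8 mL = 11815 μL total → factor 11815/15 = 787.67
Step 4: 65 μL brought to 23.5 mL → factor 23500/65 = 361.54
Step 5: 55 μL + 1.9 mL = 1955 μL total → factor 1955/55 = 35.545
Step 6: 180 μL + 6 mL = 6180 μL total → factor 6180/180 = 34.333
Dilution factor to tube C = 1.7696 × 10^5; to tube F = 7.8079 × 10^10
[tube C]/[tube F] = (factor to tube F)/(factor to tube C) = 7.8079 × 10^10/1.7696 × 10^5 = 4.41 × 10^5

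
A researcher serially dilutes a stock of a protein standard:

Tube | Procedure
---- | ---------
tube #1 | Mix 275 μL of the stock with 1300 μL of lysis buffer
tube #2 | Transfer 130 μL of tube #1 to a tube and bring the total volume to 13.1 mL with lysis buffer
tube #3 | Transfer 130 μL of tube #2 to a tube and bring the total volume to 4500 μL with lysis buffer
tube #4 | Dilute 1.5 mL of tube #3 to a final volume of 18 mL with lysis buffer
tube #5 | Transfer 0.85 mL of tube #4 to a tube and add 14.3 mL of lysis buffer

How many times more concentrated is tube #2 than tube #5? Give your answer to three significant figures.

Step 1: 275 μL + 1300 μL = 1575 μL total → factor 1575/275 = 5.7273
Step 2: 130 μL brought to 13.1 mL → factor 13100/130 = 100.77
Step 3: 130 μL brought to 4500 μL → factor 4500/130 = 34.615
Step 4: 1.5 mL brought to 18 mL → factor 18/1.5 = 12
Step 5: 0.85 mL + 14.3 mL = 15.15 mL total → factor 15.15/0.85 = 17.824
Dilution factor to tube #2 = 577.13; to tube #5 = 4.2729 × 10^6
[tube #2]/[tube #5] = (factor to tube #5)/(factor to tube #2) = 4.2729 × 10^6/577.13 = 7.40 × 10^3

7.40 × 10^3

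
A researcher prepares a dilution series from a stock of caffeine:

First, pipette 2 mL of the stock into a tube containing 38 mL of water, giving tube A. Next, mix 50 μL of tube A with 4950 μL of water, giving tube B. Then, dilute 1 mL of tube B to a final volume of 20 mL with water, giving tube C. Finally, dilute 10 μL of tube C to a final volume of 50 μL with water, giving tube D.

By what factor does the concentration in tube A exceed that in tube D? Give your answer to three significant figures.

1.00 × 10^4

Step 1: 2 mL + 38 mL = 40 mL total → factor 40/2 = 20
Step 2: 50 μL + 4950 μL = 5000 μL total → factor 5000/50 = 100
Step 3: 1 mL brought to 20 mL → factor 20/1 = 20
Step 4: 10 μL brought to 50 μL → factor 50/10 = 5
Dilution factor to tube A = 20; to tube D = 2 × 10^5
[tube A]/[tube D] = (factor to tube D)/(factor to tube A) = 2 × 10^5/20 = 1.00 × 10^4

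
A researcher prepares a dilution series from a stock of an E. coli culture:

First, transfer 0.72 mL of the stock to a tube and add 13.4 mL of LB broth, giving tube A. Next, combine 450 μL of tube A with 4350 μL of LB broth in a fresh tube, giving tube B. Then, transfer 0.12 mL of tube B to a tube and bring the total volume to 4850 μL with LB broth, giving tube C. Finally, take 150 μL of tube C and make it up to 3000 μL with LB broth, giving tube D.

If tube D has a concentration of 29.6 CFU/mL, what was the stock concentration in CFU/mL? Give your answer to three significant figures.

5.01 × 10^6 CFU/mL

Step 1: 0.72 mL + 13.4 mL = 14.12 mL total → factor 14.12/0.72 = 19.611
Step 2: 450 μL + 4350 μL = 4800 μL total → factor 4800/450 = 10.667
Step 3: 0.12 mL brought to 4850 μL → factor 4.85/0.12 = 40.417
Step 4: 150 μL brought to 3000 μL → factor 3000/150 = 20
Overall dilution factor = 19.611 × 10.667 × 40.417 × 20 = 1.6909 × 10^5
Stock = 29.6 CFU/mL × 1.6909 × 10^5 = 5.01 × 10^6 CFU/mL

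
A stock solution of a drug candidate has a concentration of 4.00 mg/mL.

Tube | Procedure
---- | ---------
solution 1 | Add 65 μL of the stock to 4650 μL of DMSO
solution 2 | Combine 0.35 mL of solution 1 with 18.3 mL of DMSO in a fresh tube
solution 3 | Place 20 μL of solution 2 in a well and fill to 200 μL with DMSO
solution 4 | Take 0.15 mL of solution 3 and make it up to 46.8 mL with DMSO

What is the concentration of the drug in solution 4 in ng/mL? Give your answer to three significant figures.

Step 1: 65 μL + 4650 μL = 4715 μL total → factor 4715/65 = 72.538
Step 2: 0.35 mL + 18.3 mL = 18.65 mL total → factor 18.65/0.35 = 53.286
Step 3: 20 μL brought to 200 μL → factor 200/20 = 10
Step 4: 0.15 mL brought to 46.8 mL → factor 46.8/0.15 = 312
Overall dilution factor = 72.538 × 53.286 × 10 × 312 = 1.206 × 10^7
Final = 4.00 mg/mL / 1.206 × 10^7 = 3.317 × 10^-7 mg/mL = 0.332 ng/mL

0.332 ng/mL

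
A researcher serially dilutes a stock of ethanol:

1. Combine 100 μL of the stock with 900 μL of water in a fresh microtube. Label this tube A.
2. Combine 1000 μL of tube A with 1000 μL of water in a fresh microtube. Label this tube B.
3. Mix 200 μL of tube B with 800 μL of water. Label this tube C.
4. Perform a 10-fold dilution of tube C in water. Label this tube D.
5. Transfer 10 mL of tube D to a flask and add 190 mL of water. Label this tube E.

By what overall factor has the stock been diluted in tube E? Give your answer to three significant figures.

2.00 × 10^4

Step 1: 100 μL + 900 μL = 1000 μL total → factor 1000/100 = 10
Step 2: 1000 μL + 1000 μL = 2000 μL total → factor 2000/1000 = 2
Step 3: 200 μL + 800 μL = 1000 μL total → factor 1000/200 = 5
Step 4: 10-fold → factor 10
Step 5: 10 mL + 190 mL = 200 mL total → factor 200/10 = 20
Overall dilution factor = 10 × 2 × 5 × 10 × 20 = 20000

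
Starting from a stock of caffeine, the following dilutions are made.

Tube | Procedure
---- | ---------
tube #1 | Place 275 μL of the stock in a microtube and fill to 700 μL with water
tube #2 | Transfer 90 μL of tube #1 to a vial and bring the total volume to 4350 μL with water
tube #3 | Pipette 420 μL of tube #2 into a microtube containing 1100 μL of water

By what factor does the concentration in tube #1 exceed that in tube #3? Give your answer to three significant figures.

175

Step 1: 275 μL brought to 700 μL → factor 700/275 = 2.5455
Step 2: 90 μL brought to 4350 μL → factor 4350/90 = 48.333
Step 3: 420 μL + 1100 μL = 1520 μL total → factor 1520/420 = 3.619
Dilution factor to tube #1 = 2.5455; to tube #3 = 445.25
[tube #1]/[tube #3] = (factor to tube #3)/(factor to tube #1) = 445.25/2.5455 = 175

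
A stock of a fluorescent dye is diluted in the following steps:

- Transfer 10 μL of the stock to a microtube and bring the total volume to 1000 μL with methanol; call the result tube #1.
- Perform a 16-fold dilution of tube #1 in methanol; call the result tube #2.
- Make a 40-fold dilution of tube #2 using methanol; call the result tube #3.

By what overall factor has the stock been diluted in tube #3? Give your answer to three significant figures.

Step 1: 10 μL brought to 1000 μL → factor 1000/10 = 100
Step 2: 16-fold → factor 16
Step 3: 40-fold → factor 40
Overall dilution factor = 100 × 16 × 40 = 64000

6.40 × 10^4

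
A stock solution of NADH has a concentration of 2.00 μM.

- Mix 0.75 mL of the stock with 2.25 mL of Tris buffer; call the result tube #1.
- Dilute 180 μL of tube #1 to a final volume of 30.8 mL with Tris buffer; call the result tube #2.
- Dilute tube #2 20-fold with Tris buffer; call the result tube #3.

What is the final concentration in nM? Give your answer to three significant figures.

Step 1: 0.75 mL + 2.25 mL = 3 mL total → factor 3/0.75 = 4
Step 2: 180 μL brought to 30.8 mL → factor 30800/180 = 171.11
Step 3: 20-fold → factor 20
Overall dilution factor = 4 × 171.11 × 20 = 13689
Final = 2.00 μM / 13689 = 0.0001461 μM = 0.146 nM

0.146 nM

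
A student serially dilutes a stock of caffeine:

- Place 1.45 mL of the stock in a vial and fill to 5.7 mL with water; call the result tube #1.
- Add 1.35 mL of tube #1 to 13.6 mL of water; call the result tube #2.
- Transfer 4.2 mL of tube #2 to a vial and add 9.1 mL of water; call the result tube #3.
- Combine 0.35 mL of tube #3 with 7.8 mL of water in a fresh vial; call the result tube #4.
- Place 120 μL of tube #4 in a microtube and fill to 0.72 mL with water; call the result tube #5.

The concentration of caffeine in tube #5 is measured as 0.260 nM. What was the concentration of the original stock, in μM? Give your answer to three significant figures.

5.01 μM

Step 1: 1.45 mL brought to 5.7 mL → factor 5.7/1.45 = 3.931
Step 2: 1.35 mL + 13.6 mL = 14.95 mL total → factor 14.95/1.35 = 11.074
Step 3: 4.2 mL + 9.1 mL = 13.3 mL total → factor 13.3/4.2 = 3.1667
Step 4: 0.35 mL + 7.8 mL = 8.15 mL total → factor 8.15/0.35 = 23.286
Step 5: 120 μL brought to 0.72 mL → factor 720/120 = 6
Overall dilution factor = 3.931 × 11.074 × 3.1667 × 23.286 × 6 = 19260
Stock = 0.260 nM × 19260 = 5008 nM = 5.01 μM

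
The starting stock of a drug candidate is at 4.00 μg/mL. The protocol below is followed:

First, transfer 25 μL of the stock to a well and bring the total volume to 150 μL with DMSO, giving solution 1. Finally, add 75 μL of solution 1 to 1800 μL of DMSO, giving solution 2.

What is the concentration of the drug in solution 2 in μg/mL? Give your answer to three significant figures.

Step 1: 25 μL brought to 150 μL → factor 150/25 = 6
Step 2: 75 μL + 1800 μL = 1875 μL total → factor 1875/75 = 25
Overall dilution factor = 6 × 25 = 150
Final = 4.00 μg/mL / 150 = 0.0267 μg/mL

0.0267 μg/mL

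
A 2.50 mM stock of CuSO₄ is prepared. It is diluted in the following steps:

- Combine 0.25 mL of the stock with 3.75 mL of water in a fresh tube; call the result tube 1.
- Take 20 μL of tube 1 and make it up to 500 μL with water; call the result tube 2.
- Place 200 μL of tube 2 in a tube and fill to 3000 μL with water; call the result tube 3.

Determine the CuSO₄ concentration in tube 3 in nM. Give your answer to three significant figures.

417 nM

Step 1: 0.25 mL + 3.75 mL = 4 mL total → factor 4/0.25 = 16
Step 2: 20 μL brought to 500 μL → factor 500/20 = 25
Step 3: 200 μL brought to 3000 μL → factor 3000/200 = 15
Overall dilution factor = 16 × 25 × 15 = 6000
Final = 2.50 mM / 6000 = 0.0004167 mM = 417 nM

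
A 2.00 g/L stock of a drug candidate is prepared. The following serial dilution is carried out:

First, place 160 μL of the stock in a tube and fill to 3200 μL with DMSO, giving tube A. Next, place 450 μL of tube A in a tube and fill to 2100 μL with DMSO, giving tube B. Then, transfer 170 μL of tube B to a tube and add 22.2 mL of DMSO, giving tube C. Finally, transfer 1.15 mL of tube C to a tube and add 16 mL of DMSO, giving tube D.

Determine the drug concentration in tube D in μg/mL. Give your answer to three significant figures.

0.0109 μg/mL

Step 1: 160 μL brought to 3200 μL → factor 3200/160 = 20
Step 2: 450 μL brought to 2100 μL → factor 2100/450 = 4.6667
Step 3: 170 μL + 22.2 mL = 22370 μL total → factor 22370/170 = 131.59
Step 4: 1.15 mL + 16 mL = 17.15 mL total → factor 17.15/1.15 = 14.913
Overall dilution factor = 20 × 4.6667 × 131.59 × 14.913 = 1.8316 × 10^5
Final = 2.00 g/L / 1.8316 × 10^5 = 1.092 × 10^-5 g/L = 0.0109 μg/mL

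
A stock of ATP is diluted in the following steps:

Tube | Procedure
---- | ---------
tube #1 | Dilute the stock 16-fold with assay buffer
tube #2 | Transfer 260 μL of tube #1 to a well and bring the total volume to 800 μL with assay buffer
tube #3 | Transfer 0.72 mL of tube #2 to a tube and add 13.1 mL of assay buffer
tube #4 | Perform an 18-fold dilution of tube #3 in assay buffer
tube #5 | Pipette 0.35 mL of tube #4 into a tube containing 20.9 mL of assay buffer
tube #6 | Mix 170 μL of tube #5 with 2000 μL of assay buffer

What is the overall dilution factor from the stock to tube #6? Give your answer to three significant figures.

Step 1: 16-fold → factor 16
Step 2: 260 μL brought to 800 μL → factor 800/260 = 3.0769
Step 3: 0.72 mL + 13.1 mL = 13.82 mL total → factor 13.82/0.72 = 19.194
Step 4: 18-fold → factor 18
Step 5: 0.35 mL + 20.9 mL = 21.25 mL total → factor 21.25/0.35 = 60.714
Step 6: 170 μL + 2000 μL = 2170 μL total → factor 2170/170 = 12.765
Overall dilution factor = 16 × 3.0769 × 19.194 × 18 × 60.714 × 12.765 = 1.3182 × 10^7

1.32 × 10^7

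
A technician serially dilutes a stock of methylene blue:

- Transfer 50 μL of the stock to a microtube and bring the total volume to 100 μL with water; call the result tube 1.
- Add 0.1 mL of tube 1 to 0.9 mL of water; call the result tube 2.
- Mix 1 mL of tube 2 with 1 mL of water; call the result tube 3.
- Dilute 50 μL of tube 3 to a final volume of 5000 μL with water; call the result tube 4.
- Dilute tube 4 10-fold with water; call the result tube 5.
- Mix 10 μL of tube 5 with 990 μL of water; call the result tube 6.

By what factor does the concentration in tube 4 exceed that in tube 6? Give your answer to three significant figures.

Step 1: 50 μL brought to 100 μL → factor 100/50 = 2
Step 2: 0.1 mL + 0.9 mL = 1 mL total → factor 1/0.1 = 10
Step 3: 1 mL + 1 mL = 2 mL total → factor 2/1 = 2
Step 4: 50 μL brought to 5000 μL → factor 5000/50 = 100
Step 5: 10-fold → factor 10
Step 6: 10 μL + 990 μL = 1000 μL total → factor 1000/10 = 100
Dilution factor to tube 4 = 4000; to tube 6 = 4 × 10^6
[tube 4]/[tube 6] = (factor to tube 6)/(factor to tube 4) = 4 × 10^6/4000 = 1.00 × 10^3

1.00 × 10^3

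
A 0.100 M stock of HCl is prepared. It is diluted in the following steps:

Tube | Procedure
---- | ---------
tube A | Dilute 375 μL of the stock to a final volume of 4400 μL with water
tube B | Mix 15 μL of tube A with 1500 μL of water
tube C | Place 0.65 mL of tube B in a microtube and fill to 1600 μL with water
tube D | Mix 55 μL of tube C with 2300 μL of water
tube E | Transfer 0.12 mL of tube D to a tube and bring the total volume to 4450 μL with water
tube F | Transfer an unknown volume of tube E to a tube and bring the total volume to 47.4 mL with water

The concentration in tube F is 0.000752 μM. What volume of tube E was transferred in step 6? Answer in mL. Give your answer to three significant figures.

Step 1: 375 μL brought to 4400 μL → factor 4400/375 = 11.733
Step 2: 15 μL + 1500 μL = 1515 μL total → factor 1515/15 = 101
Step 3: 0.65 mL brought to 1600 μL → factor 1.6/0.65 = 2.4615
Step 4: 55 μL + 2300 μL = 2355 μL total → factor 2355/55 = 42.818
Step 5: 0.12 mL brought to 4450 μL → factor 4.45/0.12 = 37.083
Step 6: v brought to 47.4 mL → factor = 47.4 mL/v
Product of known-step factors = 4.6319 × 10^6
Overall factor = 0.100 M / (0.000752 μM) = 1.3298 × 10^8
Step-6 factor = 1.3298 × 10^8 / 4.6319 × 10^6 = 28.71
v = 47.4 mL / 28.71 = 1.65 mL

1.65 mL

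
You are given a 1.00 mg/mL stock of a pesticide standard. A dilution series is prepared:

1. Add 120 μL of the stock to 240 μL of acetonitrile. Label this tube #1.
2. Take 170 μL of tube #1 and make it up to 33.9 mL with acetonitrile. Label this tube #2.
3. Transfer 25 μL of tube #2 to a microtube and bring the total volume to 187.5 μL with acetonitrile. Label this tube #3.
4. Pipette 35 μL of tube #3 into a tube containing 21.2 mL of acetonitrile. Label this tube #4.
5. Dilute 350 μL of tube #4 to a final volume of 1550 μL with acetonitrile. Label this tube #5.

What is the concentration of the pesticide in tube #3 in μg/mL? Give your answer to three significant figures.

Step 1: 120 μL + 240 μL = 360 μL total → factor 360/120 = 3
Step 2: 170 μL brought to 33.9 mL → factor 33900/170 = 199.41
Step 3: 25 μL brought to 187.5 μL → factor 187.5/25 = 7.5
Dilution factor through tube #3 = 3 × 199.41 × 7.5 = 4486.8
[tube #3] = 1.00 mg/mL / 4486.8 = 0.0002229 mg/mL = 0.223 μg/mL

0.223 μg/mL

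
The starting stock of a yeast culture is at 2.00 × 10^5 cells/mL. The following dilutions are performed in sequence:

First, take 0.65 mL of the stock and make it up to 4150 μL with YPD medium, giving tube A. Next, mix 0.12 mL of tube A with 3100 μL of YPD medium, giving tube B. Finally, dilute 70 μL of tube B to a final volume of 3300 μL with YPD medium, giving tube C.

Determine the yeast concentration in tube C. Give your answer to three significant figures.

24.8 cells/mL

Step 1: 0.65 mL brought to 4150 μL → factor 4.15/0.65 = 6.3846
Step 2: 0.12 mL + 3100 μL = 3.22 mL total → factor 3.22/0.12 = 26.833
Step 3: 70 μL brought to 3300 μL → factor 3300/70 = 47.143
Overall dilution factor = 6.3846 × 26.833 × 47.143 = 8076.5
Final = 2.00 × 10^5 cells/mL / 8076.5 = 24.8 cells/mL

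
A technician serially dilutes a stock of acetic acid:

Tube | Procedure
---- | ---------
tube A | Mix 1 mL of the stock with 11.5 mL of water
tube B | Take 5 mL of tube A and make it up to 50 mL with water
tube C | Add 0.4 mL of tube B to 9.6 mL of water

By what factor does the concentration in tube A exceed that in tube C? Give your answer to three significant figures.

250

Step 1: 1 mL + 11.5 mL = 12.5 mL total → factor 12.5/1 = 12.5
Step 2: 5 mL brought to 50 mL → factor 50/5 = 10
Step 3: 0.4 mL + 9.6 mL = 10 mL total → factor 10/0.4 = 25
Dilution factor to tube A = 12.5; to tube C = 3125
[tube A]/[tube C] = (factor to tube C)/(factor to tube A) = 3125/12.5 = 250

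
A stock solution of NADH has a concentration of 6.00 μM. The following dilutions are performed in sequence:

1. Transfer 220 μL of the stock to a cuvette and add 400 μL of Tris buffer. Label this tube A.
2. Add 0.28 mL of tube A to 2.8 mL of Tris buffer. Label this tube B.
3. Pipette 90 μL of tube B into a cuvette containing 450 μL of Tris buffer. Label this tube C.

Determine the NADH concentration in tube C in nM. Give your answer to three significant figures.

Step 1: 220 μL + 400 μL = 620 μL total → factor 620/220 = 2.8182
Step 2: 0.28 mL + 2.8 mL = 3.08 mL total → factor 3.08/0.28 = 11
Step 3: 90 μL + 450 μL = 540 μL total → factor 540/90 = 6
Overall dilution factor = 2.8182 × 11 × 6 = 186
Final = 6.00 μM / 186 = 0.03226 μM = 32.3 nM

32.3 nM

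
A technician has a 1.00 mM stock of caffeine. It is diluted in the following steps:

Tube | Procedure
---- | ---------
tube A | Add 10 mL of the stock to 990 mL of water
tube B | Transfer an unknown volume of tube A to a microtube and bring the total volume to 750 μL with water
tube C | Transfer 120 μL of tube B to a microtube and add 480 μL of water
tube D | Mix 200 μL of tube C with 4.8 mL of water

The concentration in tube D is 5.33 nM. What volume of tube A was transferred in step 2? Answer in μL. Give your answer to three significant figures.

Step 1: 10 mL + 990 mL = 1000 mL total → factor 1000/10 = 100
Step 2: v brought to 750 μL → factor = 750 μL/v
Step 3: 120 μL + 480 μL = 600 μL total → factor 600/120 = 5
Step 4: 200 μL + 4.8 mL = 5000 μL total → factor 5000/200 = 25
Product of known-step factors = 12500
Overall factor = 1.00 mM / (5.33 nM) = 1.8762 × 10^5
Step-2 factor = 1.8762 × 10^5 / 12500 = 15.009
v = 750 μL / 15.009 = 50.0 μL

50.0 μL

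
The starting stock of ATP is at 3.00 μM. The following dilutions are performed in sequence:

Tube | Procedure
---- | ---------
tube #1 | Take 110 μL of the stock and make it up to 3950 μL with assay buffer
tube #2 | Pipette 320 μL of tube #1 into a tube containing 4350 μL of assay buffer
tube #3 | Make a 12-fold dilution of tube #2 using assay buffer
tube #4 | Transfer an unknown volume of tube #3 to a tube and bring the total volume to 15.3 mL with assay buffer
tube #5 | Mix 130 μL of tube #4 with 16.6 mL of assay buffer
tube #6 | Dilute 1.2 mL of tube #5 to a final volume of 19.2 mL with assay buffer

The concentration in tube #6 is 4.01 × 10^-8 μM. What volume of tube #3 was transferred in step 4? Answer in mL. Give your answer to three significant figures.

2.65 mL

Step 1: 110 μL brought to 3950 μL → factor 3950/110 = 35.909
Step 2: 320 μL + 4350 μL = 4670 μL total → factor 4670/320 = 14.594
Step 3: 12-fold → factor 12
Step 4: v brought to 15.3 mL → factor = 15.3 mL/v
Step 5: 130 μL + 16.6 mL = 16730 μL total → factor 16730/130 = 128.69
Step 6: 1.2 mL brought to 19.2 mL → factor 19.2/1.2 = 16
Product of known-step factors = 1.2949 × 10^7
Overall factor = 3.00 μM / (4.01 × 10^-8 μM) = 7.4813 × 10^7
Step-4 factor = 7.4813 × 10^7 / 1.2949 × 10^7 = 5.7777
v = 15.3 mL / 5.7777 = 2.65 mL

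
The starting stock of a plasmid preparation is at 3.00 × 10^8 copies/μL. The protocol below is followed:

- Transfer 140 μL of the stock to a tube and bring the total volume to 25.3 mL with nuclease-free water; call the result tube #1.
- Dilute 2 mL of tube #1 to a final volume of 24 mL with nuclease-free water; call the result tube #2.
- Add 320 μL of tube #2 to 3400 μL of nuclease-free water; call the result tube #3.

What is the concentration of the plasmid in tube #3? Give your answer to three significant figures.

Step 1: 140 μL brought to 25.3 mL → factor 25300/140 = 180.71
Step 2: 2 mL brought to 24 mL → factor 24/2 = 12
Step 3: 320 μL + 3400 μL = 3720 μL total → factor 3720/320 = 11.625
Overall dilution factor = 180.71 × 12 × 11.625 = 25210
Final = 3.00 × 10^8 copies/μL / 25210 = 1.19 × 10^4 copies/μL

1.19 × 10^4 copies/μL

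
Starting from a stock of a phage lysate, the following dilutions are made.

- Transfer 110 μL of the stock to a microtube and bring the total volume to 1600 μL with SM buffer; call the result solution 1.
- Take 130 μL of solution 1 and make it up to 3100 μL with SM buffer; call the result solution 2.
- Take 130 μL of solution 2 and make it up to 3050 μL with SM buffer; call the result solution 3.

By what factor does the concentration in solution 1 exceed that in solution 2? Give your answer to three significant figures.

23.8

Step 1: 110 μL brought to 1600 μL → factor 1600/110 = 14.545
Step 2: 130 μL brought to 3100 μL → factor 3100/130 = 23.846
Dilution factor to solution 1 = 14.545; to solution 2 = 346.85
[solution 1]/[solution 2] = (factor to solution 2)/(factor to solution 1) = 346.85/14.545 = 23.8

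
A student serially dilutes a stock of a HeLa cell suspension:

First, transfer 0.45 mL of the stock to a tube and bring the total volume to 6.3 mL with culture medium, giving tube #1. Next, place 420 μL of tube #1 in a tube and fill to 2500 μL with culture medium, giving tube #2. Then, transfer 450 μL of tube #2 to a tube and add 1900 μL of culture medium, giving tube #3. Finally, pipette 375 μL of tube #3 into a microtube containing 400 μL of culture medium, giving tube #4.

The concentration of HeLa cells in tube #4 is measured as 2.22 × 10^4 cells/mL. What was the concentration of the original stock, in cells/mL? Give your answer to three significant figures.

Step 1: 0.45 mL brought to 6.3 mL → factor 6.3/0.45 = 14
Step 2: 420 μL brought to 2500 μL → factor 2500/420 = 5.9524
Step 3: 450 μL + 1900 μL = 2350 μL total → factor 2350/450 = 5.2222
Step 4: 375 μL + 400 μL = 775 μL total → factor 775/375 = 2.0667
Overall dilution factor = 14 × 5.9524 × 5.2222 × 2.0667 = 899.38
Stock = 2.22 × 10^4 cells/mL × 899.38 = 2.00 × 10^7 cells/mL

2.00 × 10^7 cells/mL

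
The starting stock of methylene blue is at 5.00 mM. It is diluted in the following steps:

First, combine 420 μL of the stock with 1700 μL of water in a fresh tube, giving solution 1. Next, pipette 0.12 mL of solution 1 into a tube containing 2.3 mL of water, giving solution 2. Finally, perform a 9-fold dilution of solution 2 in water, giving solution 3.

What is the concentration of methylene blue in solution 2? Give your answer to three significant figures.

Step 1: 420 μL + 1700 μL = 2120 μL total → factor 2120/420 = 5.0476
Step 2: 0.12 mL + 2.3 mL = 2.42 mL total → factor 2.42/0.12 = 20.167
Dilution factor through solution 2 = 5.0476 × 20.167 = 101.79
[solution 2] = 5.00 mM / 101.79 = 0.0491 mM

0.0491 mM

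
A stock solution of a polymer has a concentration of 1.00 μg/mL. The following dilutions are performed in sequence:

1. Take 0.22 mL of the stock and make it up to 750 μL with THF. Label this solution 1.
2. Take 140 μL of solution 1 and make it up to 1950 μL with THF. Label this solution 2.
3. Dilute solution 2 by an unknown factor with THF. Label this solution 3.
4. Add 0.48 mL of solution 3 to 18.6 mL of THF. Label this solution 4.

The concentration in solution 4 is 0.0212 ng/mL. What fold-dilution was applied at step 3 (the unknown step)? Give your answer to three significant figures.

Step 1: 0.22 mL brought to 750 μL → factor 0.75/0.22 = 3.4091
Step 2: 140 μL brought to 1950 μL → factor 1950/140 = 13.929
Step 3: unknown factor x
Step 4: 0.48 mL + 18.6 mL = 19.08 mL total → factor 19.08/0.48 = 39.75
Product of known-step factors = 1887.5
Overall factor = 1.00 μg/mL / (0.0212 ng/mL) = 47170
x = 47170 / 1887.5 = 25.0

25.0-fold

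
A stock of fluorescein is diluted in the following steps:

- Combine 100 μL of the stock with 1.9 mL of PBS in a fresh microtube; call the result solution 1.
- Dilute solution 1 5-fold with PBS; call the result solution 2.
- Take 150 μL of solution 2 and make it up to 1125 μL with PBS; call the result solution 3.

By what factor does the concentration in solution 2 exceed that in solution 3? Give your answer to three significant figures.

Step 1: 100 μL + 1.9 mL = 2000 μL total → factor 2000/100 = 20
Step 2: 5-fold → factor 5
Step 3: 150 μL brought to 1125 μL → factor 1125/150 = 7.5
Dilution factor to solution 2 = 100; to solution 3 = 750
[solution 2]/[solution 3] = (factor to solution 3)/(factor to solution 2) = 750/100 = 7.50

7.50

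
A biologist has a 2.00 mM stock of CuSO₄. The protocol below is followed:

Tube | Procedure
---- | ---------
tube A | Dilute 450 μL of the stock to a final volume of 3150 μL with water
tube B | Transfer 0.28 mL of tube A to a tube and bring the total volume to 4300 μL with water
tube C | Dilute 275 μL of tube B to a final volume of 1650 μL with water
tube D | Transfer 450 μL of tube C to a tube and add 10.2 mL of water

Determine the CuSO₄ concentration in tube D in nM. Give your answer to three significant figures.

131 nM

Step 1: 450 μL brought to 3150 μL → factor 3150/450 = 7
Step 2: 0.28 mL brought to 4300 μL → factor 4.3/0.28 = 15.357
Step 3: 275 μL brought to 1650 μL → factor 1650/275 = 6
Step 4: 450 μL + 10.2 mL = 10650 μL total → factor 10650/450 = 23.667
Overall dilution factor = 7 × 15.357 × 6 × 23.667 = 15265
Final = 2.00 mM / 15265 = 0.0001310 mM = 131 nM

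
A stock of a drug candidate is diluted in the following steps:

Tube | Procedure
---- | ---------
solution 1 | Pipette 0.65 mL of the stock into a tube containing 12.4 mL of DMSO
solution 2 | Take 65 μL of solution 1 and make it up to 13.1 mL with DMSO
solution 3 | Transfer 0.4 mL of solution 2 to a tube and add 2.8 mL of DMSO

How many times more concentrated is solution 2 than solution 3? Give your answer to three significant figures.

8.00

Step 1: 0.65 mL + 12.4 mL = 13.05 mL total → factor 13.05/0.65 = 20.077
Step 2: 65 μL brought to 13.1 mL → factor 13100/65 = 201.54
Step 3: 0.4 mL + 2.8 mL = 3.2 mL total → factor 3.2/0.4 = 8
Dilution factor to solution 2 = 4046.3; to solution 3 = 32370
[solution 2]/[solution 3] = (factor to solution 3)/(factor to solution 2) = 32370/4046.3 = 8.00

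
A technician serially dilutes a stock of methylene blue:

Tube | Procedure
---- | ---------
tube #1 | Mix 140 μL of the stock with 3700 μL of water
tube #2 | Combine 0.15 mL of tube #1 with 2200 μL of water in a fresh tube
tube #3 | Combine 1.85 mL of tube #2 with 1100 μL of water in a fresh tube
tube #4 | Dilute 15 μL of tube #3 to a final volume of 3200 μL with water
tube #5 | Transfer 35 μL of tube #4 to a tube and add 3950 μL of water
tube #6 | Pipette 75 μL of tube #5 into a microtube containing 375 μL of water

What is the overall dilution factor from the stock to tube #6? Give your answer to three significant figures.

9.99 × 10^7

Step 1: 140 μL + 3700 μL = 3840 μL total → factor 3840/140 = 27.429
Step 2: 0.15 mL + 2200 μL = 2.35 mL total → factor 2.35/0.15 = 15.667
Step 3: 1.85 mL + 1100 μL = 2.95 mL total → factor 2.95/1.85 = 1.5946
Step 4: 15 μL brought to 3200 μL → factor 3200/15 = 213.33
Step 5: 35 μL + 3950 μL = 3985 μL total → factor 3985/35 = 113.86
Step 6: 75 μL + 375 μL = 450 μL total → factor 450/75 = 6
Overall dilution factor = 27.429 × 15.667 × 1.5946 × 213.33 × 113.86 × 6 = 9.9862 × 10^7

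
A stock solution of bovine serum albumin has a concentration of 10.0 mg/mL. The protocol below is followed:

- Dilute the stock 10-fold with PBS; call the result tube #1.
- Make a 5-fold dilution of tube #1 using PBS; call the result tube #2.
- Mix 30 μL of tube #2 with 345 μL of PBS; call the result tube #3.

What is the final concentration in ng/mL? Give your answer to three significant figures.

Step 1: 10-fold → factor 10
Step 2: 5-fold → factor 5
Step 3: 30 μL + 345 μL = 375 μL total → factor 375/30 = 12.5
Overall dilution factor = 10 × 5 × 12.5 = 625
Final = 10.0 mg/mL / 625 = 0.01600 mg/mL = 1.60 × 10^4 ng/mL

1.60 × 10^4 ng/mL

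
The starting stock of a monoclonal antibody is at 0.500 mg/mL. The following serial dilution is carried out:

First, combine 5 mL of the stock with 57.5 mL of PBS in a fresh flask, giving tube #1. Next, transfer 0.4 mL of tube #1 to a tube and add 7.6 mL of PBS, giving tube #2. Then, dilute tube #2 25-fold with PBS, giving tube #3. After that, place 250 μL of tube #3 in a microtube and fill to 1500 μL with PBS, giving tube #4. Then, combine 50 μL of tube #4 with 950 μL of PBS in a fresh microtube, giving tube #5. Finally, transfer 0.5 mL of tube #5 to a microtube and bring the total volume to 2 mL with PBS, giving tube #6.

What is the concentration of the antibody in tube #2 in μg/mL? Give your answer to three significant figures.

Step 1: 5 mL + 57.5 mL = 62.5 mL total → factor 62.5/5 = 12.5
Step 2: 0.4 mL + 7.6 mL = 8 mL total → factor 8/0.4 = 20
Dilution factor through tube #2 = 12.5 × 20 = 250
[tube #2] = 0.500 mg/mL / 250 = 0.002000 mg/mL = 2.00 μg/mL

2.00 μg/mL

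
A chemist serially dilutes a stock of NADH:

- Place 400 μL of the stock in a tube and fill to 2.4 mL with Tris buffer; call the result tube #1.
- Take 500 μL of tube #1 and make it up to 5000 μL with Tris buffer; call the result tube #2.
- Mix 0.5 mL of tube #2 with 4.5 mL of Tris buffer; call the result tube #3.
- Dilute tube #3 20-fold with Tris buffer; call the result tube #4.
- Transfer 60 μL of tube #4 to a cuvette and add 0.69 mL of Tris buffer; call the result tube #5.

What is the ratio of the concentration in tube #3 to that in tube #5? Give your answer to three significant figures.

Step 1: 400 μL brought to 2.4 mL → factor 2400/400 = 6
Step 2: 500 μL brought to 5000 μL → factor 5000/500 = 10
Step 3: 0.5 mL + 4.5 mL = 5 mL total → factor 5/0.5 = 10
Step 4: 20-fold → factor 20
Step 5: 60 μL + 0.69 mL = 750 μL total → factor 750/60 = 12.5
Dilution factor to tube #3 = 600; to tube #5 = 1.5 × 10^5
[tube #3]/[tube #5] = (factor to tube #5)/(factor to tube #3) = 1.5 × 10^5/600 = 250

250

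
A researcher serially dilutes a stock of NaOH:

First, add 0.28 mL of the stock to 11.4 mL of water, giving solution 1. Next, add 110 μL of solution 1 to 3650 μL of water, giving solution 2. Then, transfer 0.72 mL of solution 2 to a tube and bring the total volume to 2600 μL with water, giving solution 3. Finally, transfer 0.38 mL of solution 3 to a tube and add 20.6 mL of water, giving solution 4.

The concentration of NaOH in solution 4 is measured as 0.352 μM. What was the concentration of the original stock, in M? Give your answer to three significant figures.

Step 1: 0.28 mL + 11.4 mL = 11.68 mL total → factor 11.68/0.28 = 41.714
Step 2: 110 μL + 3650 μL = 3760 μL total → factor 3760/110 = 34.182
Step 3: 0.72 mL brought to 2600 μL → factor 2.6/0.72 = 3.6111
Step 4: 0.38 mL + 20.6 mL = 20.98 mL total → factor 20.98/0.38 = 55.211
Overall dilution factor = 41.714 × 34.182 × 3.6111 × 55.211 = 2.8428 × 10^5
Stock = 0.352 μM × 2.8428 × 10^5 = 1.001 × 10^5 μM = 0.100 M

0.100 M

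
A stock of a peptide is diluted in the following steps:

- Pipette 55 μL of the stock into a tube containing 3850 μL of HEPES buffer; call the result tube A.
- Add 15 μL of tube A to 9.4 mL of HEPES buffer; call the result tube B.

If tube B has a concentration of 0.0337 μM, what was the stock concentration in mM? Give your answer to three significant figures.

Step 1: 55 μL + 3850 μL = 3905 μL total → factor 3905/55 = 71
Step 2: 15 μL + 9.4 mL = 9415 μL total → factor 9415/15 = 627.67
Overall dilution factor = 71 × 627.67 = 44564
Stock = 0.0337 μM × 44564 = 1502 μM = 1.50 mM

1.50 mM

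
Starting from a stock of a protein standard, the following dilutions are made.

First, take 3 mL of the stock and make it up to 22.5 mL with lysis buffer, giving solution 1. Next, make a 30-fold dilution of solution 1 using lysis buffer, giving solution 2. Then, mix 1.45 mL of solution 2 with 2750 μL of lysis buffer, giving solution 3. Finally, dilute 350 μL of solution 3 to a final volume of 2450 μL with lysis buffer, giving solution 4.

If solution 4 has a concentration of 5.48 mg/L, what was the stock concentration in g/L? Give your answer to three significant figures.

25.0 g/L

Step 1: 3 mL brought to 22.5 mL → factor 22.5/3 = 7.5
Step 2: 30-fold → factor 30
Step 3: 1.45 mL + 2750 μL = 4.2 mL total → factor 4.2/1.45 = 2.8966
Step 4: 350 μL brought to 2450 μL → factor 2450/350 = 7
Overall dilution factor = 7.5 × 30 × 2.8966 × 7 = 4562.1
Stock = 5.48 mg/L × 4562.1 = 2.500 × 10^4 mg/L = 25.0 g/L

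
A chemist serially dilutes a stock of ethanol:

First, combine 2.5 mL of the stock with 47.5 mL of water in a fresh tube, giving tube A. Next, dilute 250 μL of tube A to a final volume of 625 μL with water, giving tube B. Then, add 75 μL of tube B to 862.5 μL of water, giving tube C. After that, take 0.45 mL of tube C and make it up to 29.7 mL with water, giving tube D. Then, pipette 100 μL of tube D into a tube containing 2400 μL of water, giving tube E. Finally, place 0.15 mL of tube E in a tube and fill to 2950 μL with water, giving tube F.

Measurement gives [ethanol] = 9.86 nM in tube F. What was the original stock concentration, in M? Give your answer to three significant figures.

0.200 M

Step 1: 2.5 mL + 47.5 mL = 50 mL total → factor 50/2.5 = 20
Step 2: 250 μL brought to 625 μL → factor 625/250 = 2.5
Step 3: 75 μL + 862.5 μL = 937.5 μL total → factor 937.5/75 = 12.5
Step 4: 0.45 mL brought to 29.7 mL → factor 29.7/0.45 = 66
Step 5: 100 μL + 2400 μL = 2500 μL total → factor 2500/100 = 25
Step 6: 0.15 mL brought to 2950 μL → factor 2.95/0.15 = 19.667
Overall dilution factor = 20 × 2.5 × 12.5 × 66 × 25 × 19.667 = 2.0281 × 10^7
Stock = 9.86 nM × 2.0281 × 10^7 = 2.000 × 10^8 nM = 0.200 M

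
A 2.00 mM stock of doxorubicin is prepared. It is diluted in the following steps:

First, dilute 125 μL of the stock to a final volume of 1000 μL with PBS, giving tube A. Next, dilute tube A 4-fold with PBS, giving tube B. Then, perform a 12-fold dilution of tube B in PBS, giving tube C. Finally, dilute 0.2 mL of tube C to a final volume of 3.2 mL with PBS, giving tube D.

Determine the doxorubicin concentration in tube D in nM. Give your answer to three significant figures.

Step 1: 125 μL brought to 1000 μL → factor 1000/125 = 8
Step 2: 4-fold → factor 4
Step 3: 12-fold → factor 12
Step 4: 0.2 mL brought to 3.2 mL → factor 3.2/0.2 = 16
Overall dilution factor = 8 × 4 × 12 × 16 = 6144
Final = 2.00 mM / 6144 = 0.0003255 mM = 326 nM

326 nM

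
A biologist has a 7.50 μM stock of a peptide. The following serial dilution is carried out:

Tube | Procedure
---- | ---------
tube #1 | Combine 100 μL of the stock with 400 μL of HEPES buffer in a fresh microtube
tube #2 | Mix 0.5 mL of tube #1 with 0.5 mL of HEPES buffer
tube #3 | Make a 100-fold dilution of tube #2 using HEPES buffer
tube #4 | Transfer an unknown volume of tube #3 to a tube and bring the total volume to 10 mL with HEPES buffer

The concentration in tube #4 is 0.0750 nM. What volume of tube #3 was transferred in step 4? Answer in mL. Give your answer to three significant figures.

Step 1: 100 μL + 400 μL = 500 μL total → factor 500/100 = 5
Step 2: 0.5 mL + 0.5 mL = 1 mL total → factor 1/0.5 = 2
Step 3: 100-fold → factor 100
Step 4: v brought to 10 mL → factor = 10 mL/v
Product of known-step factors = 1000
Overall factor = 7.50 μM / (0.0750 nM) = 1 × 10^5
Step-4 factor = 1 × 10^5 / 1000 = 100
v = 10 mL / 100 = 0.100 mL

0.100 mL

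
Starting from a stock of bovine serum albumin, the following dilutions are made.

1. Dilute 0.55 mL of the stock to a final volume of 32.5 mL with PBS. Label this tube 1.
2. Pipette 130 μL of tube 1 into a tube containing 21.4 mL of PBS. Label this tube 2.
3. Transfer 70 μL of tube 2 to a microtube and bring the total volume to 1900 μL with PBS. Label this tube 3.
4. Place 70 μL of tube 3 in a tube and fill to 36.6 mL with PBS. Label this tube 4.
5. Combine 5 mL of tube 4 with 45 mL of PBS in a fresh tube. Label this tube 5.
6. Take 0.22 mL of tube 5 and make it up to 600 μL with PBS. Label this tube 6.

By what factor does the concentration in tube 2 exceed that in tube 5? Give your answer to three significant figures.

1.42 × 10^5

Step 1: 0.55 mL brought to 32.5 mL → factor 32.5/0.55 = 59.091
Step 2: 130 μL + 21.4 mL = 21530 μL total → factor 21530/130 = 165.62
Step 3: 70 μL brought to 1900 μL → factor 1900/70 = 27.143
Step 4: 70 μL brought to 36.6 mL → factor 36600/70 = 522.86
Step 5: 5 mL + 45 mL = 50 mL total → factor 50/5 = 10
Dilution factor to tube 2 = 9786.4; to tube 5 = 1.3889 × 10^9
[tube 2]/[tube 5] = (factor to tube 5)/(factor to tube 2) = 1.3889 × 10^9/9786.4 = 1.42 × 10^5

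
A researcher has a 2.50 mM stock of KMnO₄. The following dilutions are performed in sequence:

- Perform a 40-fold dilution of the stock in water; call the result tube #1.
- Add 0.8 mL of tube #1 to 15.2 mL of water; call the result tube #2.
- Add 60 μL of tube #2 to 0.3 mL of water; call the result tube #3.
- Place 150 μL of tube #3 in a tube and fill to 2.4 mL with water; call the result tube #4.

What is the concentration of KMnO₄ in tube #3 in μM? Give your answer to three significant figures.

Step 1: 40-fold → factor 40
Step 2: 0.8 mL + 15.2 mL = 16 mL total → factor 16/0.8 = 20
Step 3: 60 μL + 0.3 mL = 360 μL total → factor 360/60 = 6
Dilution factor through tube #3 = 40 × 20 × 6 = 4800
[tube #3] = 2.50 mM / 4800 = 0.0005208 mM = 0.521 μM

0.521 μM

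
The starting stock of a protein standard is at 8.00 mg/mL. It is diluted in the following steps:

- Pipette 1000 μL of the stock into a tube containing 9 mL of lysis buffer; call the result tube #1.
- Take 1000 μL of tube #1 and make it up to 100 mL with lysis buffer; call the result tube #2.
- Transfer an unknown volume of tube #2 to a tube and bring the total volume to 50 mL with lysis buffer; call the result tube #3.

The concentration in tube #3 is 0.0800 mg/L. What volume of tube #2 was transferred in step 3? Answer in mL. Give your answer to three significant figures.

0.500 mL

Step 1: 1000 μL + 9 mL = 10000 μL total → factor 10000/1000 = 10
Step 2: 1000 μL brought to 100 mL → factor 1 × 10^5/1000 = 100
Step 3: v brought to 50 mL → factor = 50 mL/v
Product of known-step factors = 1000
Overall factor = 8.00 mg/mL / (0.0800 mg/L) = 1 × 10^5
Step-3 factor = 1 × 10^5 / 1000 = 100
v = 50 mL / 100 = 0.500 mL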